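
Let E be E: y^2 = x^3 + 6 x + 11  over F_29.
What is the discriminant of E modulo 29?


4 a^3 + 27 b^2 = 4*6^3 + 27*11^2 = 864 + 3267 = 4131
Delta = -16 * (4131) = -66096
Delta mod 29 = 24

Delta = 24 (mod 29)


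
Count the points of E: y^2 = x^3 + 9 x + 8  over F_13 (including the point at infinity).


For each x in F_13, count y with y^2 = x^3 + 9 x + 8 mod 13:
  x = 3: RHS = 10, y in [6, 7]  -> 2 point(s)
  x = 4: RHS = 4, y in [2, 11]  -> 2 point(s)
  x = 5: RHS = 9, y in [3, 10]  -> 2 point(s)
  x = 9: RHS = 12, y in [5, 8]  -> 2 point(s)
Affine points: 8. Add the point at infinity: total = 9.

#E(F_13) = 9


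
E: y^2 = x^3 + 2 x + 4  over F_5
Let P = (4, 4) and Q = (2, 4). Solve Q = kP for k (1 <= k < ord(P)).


Enumerate multiples of P until we hit Q = (2, 4):
  1P = (4, 4)
  2P = (2, 1)
  3P = (0, 2)
  4P = (0, 3)
  5P = (2, 4)
Match found at i = 5.

k = 5


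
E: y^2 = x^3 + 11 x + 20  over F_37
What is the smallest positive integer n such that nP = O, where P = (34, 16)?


Compute successive multiples of P until we hit O:
  1P = (34, 16)
  2P = (9, 16)
  3P = (31, 21)
  4P = (20, 10)
  5P = (30, 28)
  6P = (19, 13)
  7P = (24, 23)
  8P = (25, 11)
  ... (continuing to 34P)
  34P = O

ord(P) = 34


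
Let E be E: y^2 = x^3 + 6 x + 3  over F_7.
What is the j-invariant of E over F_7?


Delta = -16(4 a^3 + 27 b^2) mod 7 = 5
-1728 * (4 a)^3 = -1728 * (4*6)^3 mod 7 = 6
j = 6 * 5^(-1) mod 7 = 4

j = 4 (mod 7)


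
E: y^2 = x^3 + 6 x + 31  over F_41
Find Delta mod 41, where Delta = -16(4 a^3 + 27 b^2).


4 a^3 + 27 b^2 = 4*6^3 + 27*31^2 = 864 + 25947 = 26811
Delta = -16 * (26811) = -428976
Delta mod 41 = 7

Delta = 7 (mod 41)


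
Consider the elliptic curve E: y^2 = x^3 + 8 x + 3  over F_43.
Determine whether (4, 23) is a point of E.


Check whether y^2 = x^3 + 8 x + 3 (mod 43) for (x, y) = (4, 23).
LHS: y^2 = 23^2 mod 43 = 13
RHS: x^3 + 8 x + 3 = 4^3 + 8*4 + 3 mod 43 = 13
LHS = RHS

Yes, on the curve


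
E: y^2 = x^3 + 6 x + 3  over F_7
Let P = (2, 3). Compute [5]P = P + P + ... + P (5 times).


k = 5 = 101_2 (binary, LSB first: 101)
Double-and-add from P = (2, 3):
  bit 0 = 1: acc = O + (2, 3) = (2, 3)
  bit 1 = 0: acc unchanged = (2, 3)
  bit 2 = 1: acc = (2, 3) + (5, 5) = (2, 4)

5P = (2, 4)


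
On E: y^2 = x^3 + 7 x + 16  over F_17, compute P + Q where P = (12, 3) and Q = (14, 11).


P != Q, so use the chord formula.
s = (y2 - y1) / (x2 - x1) = (8) / (2) mod 17 = 4
x3 = s^2 - x1 - x2 mod 17 = 4^2 - 12 - 14 = 7
y3 = s (x1 - x3) - y1 mod 17 = 4 * (12 - 7) - 3 = 0

P + Q = (7, 0)


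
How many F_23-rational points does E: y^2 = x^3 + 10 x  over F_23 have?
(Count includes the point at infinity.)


For each x in F_23, count y with y^2 = x^3 + 10 x + 0 mod 23:
  x = 0: RHS = 0, y in [0]  -> 1 point(s)
  x = 4: RHS = 12, y in [9, 14]  -> 2 point(s)
  x = 6: RHS = 0, y in [0]  -> 1 point(s)
  x = 12: RHS = 8, y in [10, 13]  -> 2 point(s)
  x = 13: RHS = 4, y in [2, 21]  -> 2 point(s)
  x = 14: RHS = 9, y in [3, 20]  -> 2 point(s)
  x = 15: RHS = 6, y in [11, 12]  -> 2 point(s)
  x = 16: RHS = 1, y in [1, 22]  -> 2 point(s)
  x = 17: RHS = 0, y in [0]  -> 1 point(s)
  x = 18: RHS = 9, y in [3, 20]  -> 2 point(s)
  x = 20: RHS = 12, y in [9, 14]  -> 2 point(s)
  x = 21: RHS = 18, y in [8, 15]  -> 2 point(s)
  x = 22: RHS = 12, y in [9, 14]  -> 2 point(s)
Affine points: 23. Add the point at infinity: total = 24.

#E(F_23) = 24


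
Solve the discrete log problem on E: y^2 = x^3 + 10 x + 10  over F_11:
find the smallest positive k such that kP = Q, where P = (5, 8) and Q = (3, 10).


Enumerate multiples of P until we hit Q = (3, 10):
  1P = (5, 8)
  2P = (4, 9)
  3P = (3, 1)
  4P = (7, 7)
  5P = (2, 7)
  6P = (9, 9)
  7P = (6, 0)
  8P = (9, 2)
  9P = (2, 4)
  10P = (7, 4)
  11P = (3, 10)
Match found at i = 11.

k = 11


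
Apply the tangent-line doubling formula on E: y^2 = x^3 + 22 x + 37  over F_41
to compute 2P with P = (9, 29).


Doubling: s = (3 x1^2 + a) / (2 y1)
s = (3*9^2 + 22) / (2*29) mod 41 = 18
x3 = s^2 - 2 x1 mod 41 = 18^2 - 2*9 = 19
y3 = s (x1 - x3) - y1 mod 41 = 18 * (9 - 19) - 29 = 37

2P = (19, 37)


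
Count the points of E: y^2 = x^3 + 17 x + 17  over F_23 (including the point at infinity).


For each x in F_23, count y with y^2 = x^3 + 17 x + 17 mod 23:
  x = 1: RHS = 12, y in [9, 14]  -> 2 point(s)
  x = 2: RHS = 13, y in [6, 17]  -> 2 point(s)
  x = 3: RHS = 3, y in [7, 16]  -> 2 point(s)
  x = 6: RHS = 13, y in [6, 17]  -> 2 point(s)
  x = 9: RHS = 2, y in [5, 18]  -> 2 point(s)
  x = 14: RHS = 9, y in [3, 20]  -> 2 point(s)
  x = 15: RHS = 13, y in [6, 17]  -> 2 point(s)
  x = 19: RHS = 0, y in [0]  -> 1 point(s)
  x = 20: RHS = 8, y in [10, 13]  -> 2 point(s)
Affine points: 17. Add the point at infinity: total = 18.

#E(F_23) = 18


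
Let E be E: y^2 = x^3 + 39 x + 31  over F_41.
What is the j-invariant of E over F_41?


Delta = -16(4 a^3 + 27 b^2) mod 41 = 34
-1728 * (4 a)^3 = -1728 * (4*39)^3 mod 41 = 38
j = 38 * 34^(-1) mod 41 = 18

j = 18 (mod 41)


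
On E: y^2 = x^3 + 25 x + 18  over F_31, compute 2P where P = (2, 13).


Doubling: s = (3 x1^2 + a) / (2 y1)
s = (3*2^2 + 25) / (2*13) mod 31 = 5
x3 = s^2 - 2 x1 mod 31 = 5^2 - 2*2 = 21
y3 = s (x1 - x3) - y1 mod 31 = 5 * (2 - 21) - 13 = 16

2P = (21, 16)


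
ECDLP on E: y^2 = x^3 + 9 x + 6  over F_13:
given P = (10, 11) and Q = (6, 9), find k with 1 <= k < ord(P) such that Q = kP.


Enumerate multiples of P until we hit Q = (6, 9):
  1P = (10, 11)
  2P = (9, 6)
  3P = (6, 9)
Match found at i = 3.

k = 3


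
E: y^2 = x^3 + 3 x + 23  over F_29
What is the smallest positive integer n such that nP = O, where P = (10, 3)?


Compute successive multiples of P until we hit O:
  1P = (10, 3)
  2P = (0, 9)
  3P = (24, 17)
  4P = (25, 11)
  5P = (18, 14)
  6P = (26, 4)
  7P = (16, 22)
  8P = (9, 5)
  ... (continuing to 33P)
  33P = O

ord(P) = 33


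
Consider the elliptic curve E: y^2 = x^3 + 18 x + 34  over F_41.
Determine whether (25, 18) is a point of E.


Check whether y^2 = x^3 + 18 x + 34 (mod 41) for (x, y) = (25, 18).
LHS: y^2 = 18^2 mod 41 = 37
RHS: x^3 + 18 x + 34 = 25^3 + 18*25 + 34 mod 41 = 37
LHS = RHS

Yes, on the curve


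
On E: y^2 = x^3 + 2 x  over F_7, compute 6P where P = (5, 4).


k = 6 = 110_2 (binary, LSB first: 011)
Double-and-add from P = (5, 4):
  bit 0 = 0: acc unchanged = O
  bit 1 = 1: acc = O + (4, 3) = (4, 3)
  bit 2 = 1: acc = (4, 3) + (0, 0) = (4, 4)

6P = (4, 4)


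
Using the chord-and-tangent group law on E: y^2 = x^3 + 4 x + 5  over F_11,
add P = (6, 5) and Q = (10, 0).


P != Q, so use the chord formula.
s = (y2 - y1) / (x2 - x1) = (6) / (4) mod 11 = 7
x3 = s^2 - x1 - x2 mod 11 = 7^2 - 6 - 10 = 0
y3 = s (x1 - x3) - y1 mod 11 = 7 * (6 - 0) - 5 = 4

P + Q = (0, 4)


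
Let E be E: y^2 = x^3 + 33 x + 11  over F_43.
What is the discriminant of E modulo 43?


4 a^3 + 27 b^2 = 4*33^3 + 27*11^2 = 143748 + 3267 = 147015
Delta = -16 * (147015) = -2352240
Delta mod 43 = 32

Delta = 32 (mod 43)


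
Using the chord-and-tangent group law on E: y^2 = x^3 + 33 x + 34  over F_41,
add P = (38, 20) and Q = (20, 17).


P != Q, so use the chord formula.
s = (y2 - y1) / (x2 - x1) = (38) / (23) mod 41 = 7
x3 = s^2 - x1 - x2 mod 41 = 7^2 - 38 - 20 = 32
y3 = s (x1 - x3) - y1 mod 41 = 7 * (38 - 32) - 20 = 22

P + Q = (32, 22)


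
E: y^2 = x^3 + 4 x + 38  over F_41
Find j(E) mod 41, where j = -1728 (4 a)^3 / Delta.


Delta = -16(4 a^3 + 27 b^2) mod 41 = 11
-1728 * (4 a)^3 = -1728 * (4*4)^3 mod 41 = 24
j = 24 * 11^(-1) mod 41 = 32

j = 32 (mod 41)


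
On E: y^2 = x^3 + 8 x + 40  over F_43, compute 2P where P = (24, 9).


Doubling: s = (3 x1^2 + a) / (2 y1)
s = (3*24^2 + 8) / (2*9) mod 43 = 20
x3 = s^2 - 2 x1 mod 43 = 20^2 - 2*24 = 8
y3 = s (x1 - x3) - y1 mod 43 = 20 * (24 - 8) - 9 = 10

2P = (8, 10)


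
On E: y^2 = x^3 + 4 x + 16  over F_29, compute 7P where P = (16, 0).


k = 7 = 111_2 (binary, LSB first: 111)
Double-and-add from P = (16, 0):
  bit 0 = 1: acc = O + (16, 0) = (16, 0)
  bit 1 = 1: acc = (16, 0) + O = (16, 0)
  bit 2 = 1: acc = (16, 0) + O = (16, 0)

7P = (16, 0)


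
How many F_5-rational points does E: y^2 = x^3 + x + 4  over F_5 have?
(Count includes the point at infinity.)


For each x in F_5, count y with y^2 = x^3 + 1 x + 4 mod 5:
  x = 0: RHS = 4, y in [2, 3]  -> 2 point(s)
  x = 1: RHS = 1, y in [1, 4]  -> 2 point(s)
  x = 2: RHS = 4, y in [2, 3]  -> 2 point(s)
  x = 3: RHS = 4, y in [2, 3]  -> 2 point(s)
Affine points: 8. Add the point at infinity: total = 9.

#E(F_5) = 9


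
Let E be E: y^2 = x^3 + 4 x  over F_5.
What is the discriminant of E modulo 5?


4 a^3 + 27 b^2 = 4*4^3 + 27*0^2 = 256 + 0 = 256
Delta = -16 * (256) = -4096
Delta mod 5 = 4

Delta = 4 (mod 5)


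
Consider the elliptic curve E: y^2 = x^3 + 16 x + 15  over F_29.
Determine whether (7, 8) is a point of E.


Check whether y^2 = x^3 + 16 x + 15 (mod 29) for (x, y) = (7, 8).
LHS: y^2 = 8^2 mod 29 = 6
RHS: x^3 + 16 x + 15 = 7^3 + 16*7 + 15 mod 29 = 6
LHS = RHS

Yes, on the curve


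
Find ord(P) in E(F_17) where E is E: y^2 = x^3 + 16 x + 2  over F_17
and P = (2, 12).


Compute successive multiples of P until we hit O:
  1P = (2, 12)
  2P = (12, 16)
  3P = (12, 1)
  4P = (2, 5)
  5P = O

ord(P) = 5


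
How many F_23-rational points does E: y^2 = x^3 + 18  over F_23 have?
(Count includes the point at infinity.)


For each x in F_23, count y with y^2 = x^3 + 0 x + 18 mod 23:
  x = 0: RHS = 18, y in [8, 15]  -> 2 point(s)
  x = 2: RHS = 3, y in [7, 16]  -> 2 point(s)
  x = 4: RHS = 13, y in [6, 17]  -> 2 point(s)
  x = 6: RHS = 4, y in [2, 21]  -> 2 point(s)
  x = 7: RHS = 16, y in [4, 19]  -> 2 point(s)
  x = 8: RHS = 1, y in [1, 22]  -> 2 point(s)
  x = 10: RHS = 6, y in [11, 12]  -> 2 point(s)
  x = 14: RHS = 2, y in [5, 18]  -> 2 point(s)
  x = 15: RHS = 12, y in [9, 14]  -> 2 point(s)
  x = 17: RHS = 9, y in [3, 20]  -> 2 point(s)
  x = 18: RHS = 8, y in [10, 13]  -> 2 point(s)
  x = 19: RHS = 0, y in [0]  -> 1 point(s)
Affine points: 23. Add the point at infinity: total = 24.

#E(F_23) = 24


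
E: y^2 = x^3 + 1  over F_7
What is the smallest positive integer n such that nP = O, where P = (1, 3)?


Compute successive multiples of P until we hit O:
  1P = (1, 3)
  2P = (0, 1)
  3P = (3, 0)
  4P = (0, 6)
  5P = (1, 4)
  6P = O

ord(P) = 6


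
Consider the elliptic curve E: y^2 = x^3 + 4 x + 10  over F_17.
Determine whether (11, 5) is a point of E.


Check whether y^2 = x^3 + 4 x + 10 (mod 17) for (x, y) = (11, 5).
LHS: y^2 = 5^2 mod 17 = 8
RHS: x^3 + 4 x + 10 = 11^3 + 4*11 + 10 mod 17 = 8
LHS = RHS

Yes, on the curve


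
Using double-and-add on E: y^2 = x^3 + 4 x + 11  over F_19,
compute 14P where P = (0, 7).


k = 14 = 1110_2 (binary, LSB first: 0111)
Double-and-add from P = (0, 7):
  bit 0 = 0: acc unchanged = O
  bit 1 = 1: acc = O + (9, 4) = (9, 4)
  bit 2 = 1: acc = (9, 4) + (1, 15) = (10, 14)
  bit 3 = 1: acc = (10, 14) + (5, 17) = (15, 8)

14P = (15, 8)


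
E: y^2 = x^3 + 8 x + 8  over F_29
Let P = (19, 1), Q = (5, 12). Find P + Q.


P != Q, so use the chord formula.
s = (y2 - y1) / (x2 - x1) = (11) / (15) mod 29 = 22
x3 = s^2 - x1 - x2 mod 29 = 22^2 - 19 - 5 = 25
y3 = s (x1 - x3) - y1 mod 29 = 22 * (19 - 25) - 1 = 12

P + Q = (25, 12)


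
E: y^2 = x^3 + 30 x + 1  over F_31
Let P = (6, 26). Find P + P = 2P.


Doubling: s = (3 x1^2 + a) / (2 y1)
s = (3*6^2 + 30) / (2*26) mod 31 = 11
x3 = s^2 - 2 x1 mod 31 = 11^2 - 2*6 = 16
y3 = s (x1 - x3) - y1 mod 31 = 11 * (6 - 16) - 26 = 19

2P = (16, 19)


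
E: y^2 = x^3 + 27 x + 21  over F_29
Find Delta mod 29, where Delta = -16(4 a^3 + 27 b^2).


4 a^3 + 27 b^2 = 4*27^3 + 27*21^2 = 78732 + 11907 = 90639
Delta = -16 * (90639) = -1450224
Delta mod 29 = 8

Delta = 8 (mod 29)


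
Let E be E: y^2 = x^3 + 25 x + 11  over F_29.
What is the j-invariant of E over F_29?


Delta = -16(4 a^3 + 27 b^2) mod 29 = 22
-1728 * (4 a)^3 = -1728 * (4*25)^3 mod 29 = 3
j = 3 * 22^(-1) mod 29 = 12

j = 12 (mod 29)


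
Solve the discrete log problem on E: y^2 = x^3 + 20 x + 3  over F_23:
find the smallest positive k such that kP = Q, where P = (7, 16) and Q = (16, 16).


Enumerate multiples of P until we hit Q = (16, 16):
  1P = (7, 16)
  2P = (12, 19)
  3P = (20, 13)
  4P = (0, 16)
  5P = (16, 7)
  6P = (1, 1)
  7P = (4, 3)
  8P = (18, 13)
  9P = (11, 6)
  10P = (17, 9)
  11P = (8, 10)
  12P = (21, 22)
  13P = (21, 1)
  14P = (8, 13)
  15P = (17, 14)
  16P = (11, 17)
  17P = (18, 10)
  18P = (4, 20)
  19P = (1, 22)
  20P = (16, 16)
Match found at i = 20.

k = 20


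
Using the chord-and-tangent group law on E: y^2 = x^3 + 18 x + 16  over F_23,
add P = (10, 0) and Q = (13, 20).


P != Q, so use the chord formula.
s = (y2 - y1) / (x2 - x1) = (20) / (3) mod 23 = 22
x3 = s^2 - x1 - x2 mod 23 = 22^2 - 10 - 13 = 1
y3 = s (x1 - x3) - y1 mod 23 = 22 * (10 - 1) - 0 = 14

P + Q = (1, 14)


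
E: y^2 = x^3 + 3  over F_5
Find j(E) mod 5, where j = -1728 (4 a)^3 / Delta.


Delta = -16(4 a^3 + 27 b^2) mod 5 = 2
-1728 * (4 a)^3 = -1728 * (4*0)^3 mod 5 = 0
j = 0 * 2^(-1) mod 5 = 0

j = 0 (mod 5)


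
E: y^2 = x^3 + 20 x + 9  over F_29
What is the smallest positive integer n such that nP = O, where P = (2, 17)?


Compute successive multiples of P until we hit O:
  1P = (2, 17)
  2P = (1, 1)
  3P = (21, 27)
  4P = (7, 17)
  5P = (20, 12)
  6P = (12, 18)
  7P = (24, 4)
  8P = (10, 22)
  ... (continuing to 33P)
  33P = O

ord(P) = 33


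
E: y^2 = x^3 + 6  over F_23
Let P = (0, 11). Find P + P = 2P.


Doubling: s = (3 x1^2 + a) / (2 y1)
s = (3*0^2 + 0) / (2*11) mod 23 = 0
x3 = s^2 - 2 x1 mod 23 = 0^2 - 2*0 = 0
y3 = s (x1 - x3) - y1 mod 23 = 0 * (0 - 0) - 11 = 12

2P = (0, 12)


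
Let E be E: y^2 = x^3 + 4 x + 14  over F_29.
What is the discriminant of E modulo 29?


4 a^3 + 27 b^2 = 4*4^3 + 27*14^2 = 256 + 5292 = 5548
Delta = -16 * (5548) = -88768
Delta mod 29 = 1

Delta = 1 (mod 29)


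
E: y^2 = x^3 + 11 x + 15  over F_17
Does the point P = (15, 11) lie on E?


Check whether y^2 = x^3 + 11 x + 15 (mod 17) for (x, y) = (15, 11).
LHS: y^2 = 11^2 mod 17 = 2
RHS: x^3 + 11 x + 15 = 15^3 + 11*15 + 15 mod 17 = 2
LHS = RHS

Yes, on the curve


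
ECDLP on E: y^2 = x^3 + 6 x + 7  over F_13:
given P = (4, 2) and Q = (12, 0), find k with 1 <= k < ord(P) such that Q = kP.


Enumerate multiples of P until we hit Q = (12, 0):
  1P = (4, 2)
  2P = (2, 12)
  3P = (6, 8)
  4P = (12, 0)
Match found at i = 4.

k = 4


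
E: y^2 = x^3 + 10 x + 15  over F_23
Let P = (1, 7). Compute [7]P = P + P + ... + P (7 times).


k = 7 = 111_2 (binary, LSB first: 111)
Double-and-add from P = (1, 7):
  bit 0 = 1: acc = O + (1, 7) = (1, 7)
  bit 1 = 1: acc = (1, 7) + (14, 22) = (16, 4)
  bit 2 = 1: acc = (16, 4) + (18, 1) = (20, 2)

7P = (20, 2)


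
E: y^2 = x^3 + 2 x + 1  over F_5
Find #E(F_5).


For each x in F_5, count y with y^2 = x^3 + 2 x + 1 mod 5:
  x = 0: RHS = 1, y in [1, 4]  -> 2 point(s)
  x = 1: RHS = 4, y in [2, 3]  -> 2 point(s)
  x = 3: RHS = 4, y in [2, 3]  -> 2 point(s)
Affine points: 6. Add the point at infinity: total = 7.

#E(F_5) = 7


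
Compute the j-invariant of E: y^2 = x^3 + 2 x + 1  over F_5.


Delta = -16(4 a^3 + 27 b^2) mod 5 = 1
-1728 * (4 a)^3 = -1728 * (4*2)^3 mod 5 = 4
j = 4 * 1^(-1) mod 5 = 4

j = 4 (mod 5)


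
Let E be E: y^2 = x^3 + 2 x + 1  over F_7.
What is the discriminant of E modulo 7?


4 a^3 + 27 b^2 = 4*2^3 + 27*1^2 = 32 + 27 = 59
Delta = -16 * (59) = -944
Delta mod 7 = 1

Delta = 1 (mod 7)


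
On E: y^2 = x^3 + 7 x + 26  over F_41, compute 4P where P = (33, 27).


k = 4 = 100_2 (binary, LSB first: 001)
Double-and-add from P = (33, 27):
  bit 0 = 0: acc unchanged = O
  bit 1 = 0: acc unchanged = O
  bit 2 = 1: acc = O + (21, 2) = (21, 2)

4P = (21, 2)


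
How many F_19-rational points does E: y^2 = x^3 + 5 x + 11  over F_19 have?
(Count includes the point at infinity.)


For each x in F_19, count y with y^2 = x^3 + 5 x + 11 mod 19:
  x = 0: RHS = 11, y in [7, 12]  -> 2 point(s)
  x = 1: RHS = 17, y in [6, 13]  -> 2 point(s)
  x = 4: RHS = 0, y in [0]  -> 1 point(s)
  x = 5: RHS = 9, y in [3, 16]  -> 2 point(s)
  x = 7: RHS = 9, y in [3, 16]  -> 2 point(s)
  x = 9: RHS = 6, y in [5, 14]  -> 2 point(s)
  x = 10: RHS = 16, y in [4, 15]  -> 2 point(s)
  x = 16: RHS = 7, y in [8, 11]  -> 2 point(s)
  x = 18: RHS = 5, y in [9, 10]  -> 2 point(s)
Affine points: 17. Add the point at infinity: total = 18.

#E(F_19) = 18


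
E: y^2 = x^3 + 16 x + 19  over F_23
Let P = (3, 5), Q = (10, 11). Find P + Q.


P != Q, so use the chord formula.
s = (y2 - y1) / (x2 - x1) = (6) / (7) mod 23 = 14
x3 = s^2 - x1 - x2 mod 23 = 14^2 - 3 - 10 = 22
y3 = s (x1 - x3) - y1 mod 23 = 14 * (3 - 22) - 5 = 5

P + Q = (22, 5)


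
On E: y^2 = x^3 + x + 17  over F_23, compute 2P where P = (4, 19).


Doubling: s = (3 x1^2 + a) / (2 y1)
s = (3*4^2 + 1) / (2*19) mod 23 = 14
x3 = s^2 - 2 x1 mod 23 = 14^2 - 2*4 = 4
y3 = s (x1 - x3) - y1 mod 23 = 14 * (4 - 4) - 19 = 4

2P = (4, 4)


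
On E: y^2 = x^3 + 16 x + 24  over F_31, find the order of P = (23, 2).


Compute successive multiples of P until we hit O:
  1P = (23, 2)
  2P = (23, 29)
  3P = O

ord(P) = 3


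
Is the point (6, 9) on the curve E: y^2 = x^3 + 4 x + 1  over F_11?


Check whether y^2 = x^3 + 4 x + 1 (mod 11) for (x, y) = (6, 9).
LHS: y^2 = 9^2 mod 11 = 4
RHS: x^3 + 4 x + 1 = 6^3 + 4*6 + 1 mod 11 = 10
LHS != RHS

No, not on the curve


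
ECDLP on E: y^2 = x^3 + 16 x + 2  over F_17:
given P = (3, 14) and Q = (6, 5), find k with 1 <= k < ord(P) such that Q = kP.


Enumerate multiples of P until we hit Q = (6, 5):
  1P = (3, 14)
  2P = (9, 12)
  3P = (7, 10)
  4P = (8, 8)
  5P = (2, 12)
  6P = (16, 11)
  7P = (6, 5)
Match found at i = 7.

k = 7


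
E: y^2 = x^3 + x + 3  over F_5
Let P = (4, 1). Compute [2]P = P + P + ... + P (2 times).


k = 2 = 10_2 (binary, LSB first: 01)
Double-and-add from P = (4, 1):
  bit 0 = 0: acc unchanged = O
  bit 1 = 1: acc = O + (1, 0) = (1, 0)

2P = (1, 0)


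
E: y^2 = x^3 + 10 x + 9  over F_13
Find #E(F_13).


For each x in F_13, count y with y^2 = x^3 + 10 x + 9 mod 13:
  x = 0: RHS = 9, y in [3, 10]  -> 2 point(s)
  x = 3: RHS = 1, y in [1, 12]  -> 2 point(s)
  x = 4: RHS = 9, y in [3, 10]  -> 2 point(s)
  x = 6: RHS = 12, y in [5, 8]  -> 2 point(s)
  x = 8: RHS = 3, y in [4, 9]  -> 2 point(s)
  x = 9: RHS = 9, y in [3, 10]  -> 2 point(s)
  x = 10: RHS = 4, y in [2, 11]  -> 2 point(s)
Affine points: 14. Add the point at infinity: total = 15.

#E(F_13) = 15


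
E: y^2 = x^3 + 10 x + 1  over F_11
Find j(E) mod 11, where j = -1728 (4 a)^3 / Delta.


Delta = -16(4 a^3 + 27 b^2) mod 11 = 6
-1728 * (4 a)^3 = -1728 * (4*10)^3 mod 11 = 9
j = 9 * 6^(-1) mod 11 = 7

j = 7 (mod 11)


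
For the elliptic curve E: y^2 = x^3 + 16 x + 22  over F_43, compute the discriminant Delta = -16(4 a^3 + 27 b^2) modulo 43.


4 a^3 + 27 b^2 = 4*16^3 + 27*22^2 = 16384 + 13068 = 29452
Delta = -16 * (29452) = -471232
Delta mod 43 = 5

Delta = 5 (mod 43)


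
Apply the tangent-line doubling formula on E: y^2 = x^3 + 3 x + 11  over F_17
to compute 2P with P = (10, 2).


Doubling: s = (3 x1^2 + a) / (2 y1)
s = (3*10^2 + 3) / (2*2) mod 17 = 12
x3 = s^2 - 2 x1 mod 17 = 12^2 - 2*10 = 5
y3 = s (x1 - x3) - y1 mod 17 = 12 * (10 - 5) - 2 = 7

2P = (5, 7)


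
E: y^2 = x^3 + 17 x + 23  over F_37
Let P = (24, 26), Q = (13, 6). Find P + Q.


P != Q, so use the chord formula.
s = (y2 - y1) / (x2 - x1) = (17) / (26) mod 37 = 22
x3 = s^2 - x1 - x2 mod 37 = 22^2 - 24 - 13 = 3
y3 = s (x1 - x3) - y1 mod 37 = 22 * (24 - 3) - 26 = 29

P + Q = (3, 29)


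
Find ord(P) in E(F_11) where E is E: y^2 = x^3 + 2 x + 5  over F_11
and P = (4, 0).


Compute successive multiples of P until we hit O:
  1P = (4, 0)
  2P = O

ord(P) = 2


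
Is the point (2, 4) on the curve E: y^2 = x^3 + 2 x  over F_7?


Check whether y^2 = x^3 + 2 x + 0 (mod 7) for (x, y) = (2, 4).
LHS: y^2 = 4^2 mod 7 = 2
RHS: x^3 + 2 x + 0 = 2^3 + 2*2 + 0 mod 7 = 5
LHS != RHS

No, not on the curve


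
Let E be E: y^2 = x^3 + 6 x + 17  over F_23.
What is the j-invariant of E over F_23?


Delta = -16(4 a^3 + 27 b^2) mod 23 = 18
-1728 * (4 a)^3 = -1728 * (4*6)^3 mod 23 = 20
j = 20 * 18^(-1) mod 23 = 19

j = 19 (mod 23)


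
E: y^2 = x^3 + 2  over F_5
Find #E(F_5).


For each x in F_5, count y with y^2 = x^3 + 0 x + 2 mod 5:
  x = 2: RHS = 0, y in [0]  -> 1 point(s)
  x = 3: RHS = 4, y in [2, 3]  -> 2 point(s)
  x = 4: RHS = 1, y in [1, 4]  -> 2 point(s)
Affine points: 5. Add the point at infinity: total = 6.

#E(F_5) = 6


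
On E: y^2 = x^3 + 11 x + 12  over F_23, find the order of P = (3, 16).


Compute successive multiples of P until we hit O:
  1P = (3, 16)
  2P = (7, 8)
  3P = (17, 12)
  4P = (12, 3)
  5P = (1, 22)
  6P = (5, 13)
  7P = (0, 14)
  8P = (0, 9)
  ... (continuing to 15P)
  15P = O

ord(P) = 15


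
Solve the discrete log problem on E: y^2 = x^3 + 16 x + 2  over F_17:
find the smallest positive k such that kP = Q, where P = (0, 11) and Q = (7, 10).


Enumerate multiples of P until we hit Q = (7, 10):
  1P = (0, 11)
  2P = (15, 9)
  3P = (3, 3)
  4P = (6, 5)
  5P = (12, 1)
  6P = (9, 5)
  7P = (16, 11)
  8P = (1, 6)
  9P = (7, 7)
  10P = (2, 12)
  11P = (11, 9)
  12P = (8, 9)
  13P = (8, 8)
  14P = (11, 8)
  15P = (2, 5)
  16P = (7, 10)
Match found at i = 16.

k = 16


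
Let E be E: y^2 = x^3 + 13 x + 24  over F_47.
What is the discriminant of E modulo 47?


4 a^3 + 27 b^2 = 4*13^3 + 27*24^2 = 8788 + 15552 = 24340
Delta = -16 * (24340) = -389440
Delta mod 47 = 2

Delta = 2 (mod 47)


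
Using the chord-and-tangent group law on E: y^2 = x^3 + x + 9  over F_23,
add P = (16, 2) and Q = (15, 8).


P != Q, so use the chord formula.
s = (y2 - y1) / (x2 - x1) = (6) / (22) mod 23 = 17
x3 = s^2 - x1 - x2 mod 23 = 17^2 - 16 - 15 = 5
y3 = s (x1 - x3) - y1 mod 23 = 17 * (16 - 5) - 2 = 1

P + Q = (5, 1)


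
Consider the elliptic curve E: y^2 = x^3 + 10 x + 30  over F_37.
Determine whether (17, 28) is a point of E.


Check whether y^2 = x^3 + 10 x + 30 (mod 37) for (x, y) = (17, 28).
LHS: y^2 = 28^2 mod 37 = 7
RHS: x^3 + 10 x + 30 = 17^3 + 10*17 + 30 mod 37 = 7
LHS = RHS

Yes, on the curve


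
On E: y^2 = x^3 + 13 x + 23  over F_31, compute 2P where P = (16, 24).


Doubling: s = (3 x1^2 + a) / (2 y1)
s = (3*16^2 + 13) / (2*24) mod 31 = 4
x3 = s^2 - 2 x1 mod 31 = 4^2 - 2*16 = 15
y3 = s (x1 - x3) - y1 mod 31 = 4 * (16 - 15) - 24 = 11

2P = (15, 11)


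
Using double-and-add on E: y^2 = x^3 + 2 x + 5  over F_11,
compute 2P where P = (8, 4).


k = 2 = 10_2 (binary, LSB first: 01)
Double-and-add from P = (8, 4):
  bit 0 = 0: acc unchanged = O
  bit 1 = 1: acc = O + (9, 2) = (9, 2)

2P = (9, 2)


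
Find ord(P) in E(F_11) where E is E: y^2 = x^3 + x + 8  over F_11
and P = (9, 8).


Compute successive multiples of P until we hit O:
  1P = (9, 8)
  2P = (9, 3)
  3P = O

ord(P) = 3


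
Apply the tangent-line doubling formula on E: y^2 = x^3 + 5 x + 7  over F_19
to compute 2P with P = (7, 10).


Doubling: s = (3 x1^2 + a) / (2 y1)
s = (3*7^2 + 5) / (2*10) mod 19 = 0
x3 = s^2 - 2 x1 mod 19 = 0^2 - 2*7 = 5
y3 = s (x1 - x3) - y1 mod 19 = 0 * (7 - 5) - 10 = 9

2P = (5, 9)


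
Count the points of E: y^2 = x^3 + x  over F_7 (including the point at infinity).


For each x in F_7, count y with y^2 = x^3 + 1 x + 0 mod 7:
  x = 0: RHS = 0, y in [0]  -> 1 point(s)
  x = 1: RHS = 2, y in [3, 4]  -> 2 point(s)
  x = 3: RHS = 2, y in [3, 4]  -> 2 point(s)
  x = 5: RHS = 4, y in [2, 5]  -> 2 point(s)
Affine points: 7. Add the point at infinity: total = 8.

#E(F_7) = 8


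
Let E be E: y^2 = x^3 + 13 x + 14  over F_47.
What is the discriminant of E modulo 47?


4 a^3 + 27 b^2 = 4*13^3 + 27*14^2 = 8788 + 5292 = 14080
Delta = -16 * (14080) = -225280
Delta mod 47 = 38

Delta = 38 (mod 47)


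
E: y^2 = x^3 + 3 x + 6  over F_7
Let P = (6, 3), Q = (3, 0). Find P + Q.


P != Q, so use the chord formula.
s = (y2 - y1) / (x2 - x1) = (4) / (4) mod 7 = 1
x3 = s^2 - x1 - x2 mod 7 = 1^2 - 6 - 3 = 6
y3 = s (x1 - x3) - y1 mod 7 = 1 * (6 - 6) - 3 = 4

P + Q = (6, 4)


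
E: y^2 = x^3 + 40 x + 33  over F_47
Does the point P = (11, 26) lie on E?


Check whether y^2 = x^3 + 40 x + 33 (mod 47) for (x, y) = (11, 26).
LHS: y^2 = 26^2 mod 47 = 18
RHS: x^3 + 40 x + 33 = 11^3 + 40*11 + 33 mod 47 = 18
LHS = RHS

Yes, on the curve


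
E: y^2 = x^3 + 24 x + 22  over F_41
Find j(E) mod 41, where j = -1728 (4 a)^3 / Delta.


Delta = -16(4 a^3 + 27 b^2) mod 41 = 15
-1728 * (4 a)^3 = -1728 * (4*24)^3 mod 41 = 18
j = 18 * 15^(-1) mod 41 = 34

j = 34 (mod 41)


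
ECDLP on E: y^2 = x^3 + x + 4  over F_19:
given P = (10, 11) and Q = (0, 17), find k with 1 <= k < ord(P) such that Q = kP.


Enumerate multiples of P until we hit Q = (0, 17):
  1P = (10, 11)
  2P = (0, 17)
Match found at i = 2.

k = 2


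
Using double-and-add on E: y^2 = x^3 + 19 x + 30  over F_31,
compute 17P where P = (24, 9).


k = 17 = 10001_2 (binary, LSB first: 10001)
Double-and-add from P = (24, 9):
  bit 0 = 1: acc = O + (24, 9) = (24, 9)
  bit 1 = 0: acc unchanged = (24, 9)
  bit 2 = 0: acc unchanged = (24, 9)
  bit 3 = 0: acc unchanged = (24, 9)
  bit 4 = 1: acc = (24, 9) + (14, 23) = (21, 24)

17P = (21, 24)


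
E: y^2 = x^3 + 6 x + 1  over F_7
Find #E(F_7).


For each x in F_7, count y with y^2 = x^3 + 6 x + 1 mod 7:
  x = 0: RHS = 1, y in [1, 6]  -> 2 point(s)
  x = 1: RHS = 1, y in [1, 6]  -> 2 point(s)
  x = 2: RHS = 0, y in [0]  -> 1 point(s)
  x = 3: RHS = 4, y in [2, 5]  -> 2 point(s)
  x = 5: RHS = 2, y in [3, 4]  -> 2 point(s)
  x = 6: RHS = 1, y in [1, 6]  -> 2 point(s)
Affine points: 11. Add the point at infinity: total = 12.

#E(F_7) = 12


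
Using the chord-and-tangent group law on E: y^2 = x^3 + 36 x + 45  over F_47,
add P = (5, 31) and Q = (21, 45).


P != Q, so use the chord formula.
s = (y2 - y1) / (x2 - x1) = (14) / (16) mod 47 = 42
x3 = s^2 - x1 - x2 mod 47 = 42^2 - 5 - 21 = 46
y3 = s (x1 - x3) - y1 mod 47 = 42 * (5 - 46) - 31 = 33

P + Q = (46, 33)


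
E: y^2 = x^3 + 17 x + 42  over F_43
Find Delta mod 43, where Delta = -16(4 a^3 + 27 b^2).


4 a^3 + 27 b^2 = 4*17^3 + 27*42^2 = 19652 + 47628 = 67280
Delta = -16 * (67280) = -1076480
Delta mod 43 = 25

Delta = 25 (mod 43)


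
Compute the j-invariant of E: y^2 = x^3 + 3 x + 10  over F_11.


Delta = -16(4 a^3 + 27 b^2) mod 11 = 7
-1728 * (4 a)^3 = -1728 * (4*3)^3 mod 11 = 10
j = 10 * 7^(-1) mod 11 = 3

j = 3 (mod 11)


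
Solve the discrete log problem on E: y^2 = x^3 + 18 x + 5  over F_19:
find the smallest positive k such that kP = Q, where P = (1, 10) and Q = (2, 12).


Enumerate multiples of P until we hit Q = (2, 12):
  1P = (1, 10)
  2P = (2, 7)
  3P = (6, 5)
  4P = (13, 2)
  5P = (16, 0)
  6P = (13, 17)
  7P = (6, 14)
  8P = (2, 12)
Match found at i = 8.

k = 8


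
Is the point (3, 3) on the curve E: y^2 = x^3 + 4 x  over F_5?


Check whether y^2 = x^3 + 4 x + 0 (mod 5) for (x, y) = (3, 3).
LHS: y^2 = 3^2 mod 5 = 4
RHS: x^3 + 4 x + 0 = 3^3 + 4*3 + 0 mod 5 = 4
LHS = RHS

Yes, on the curve


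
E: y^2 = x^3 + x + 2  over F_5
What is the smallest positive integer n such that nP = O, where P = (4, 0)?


Compute successive multiples of P until we hit O:
  1P = (4, 0)
  2P = O

ord(P) = 2


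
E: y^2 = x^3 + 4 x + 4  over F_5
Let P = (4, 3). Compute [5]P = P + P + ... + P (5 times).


k = 5 = 101_2 (binary, LSB first: 101)
Double-and-add from P = (4, 3):
  bit 0 = 1: acc = O + (4, 3) = (4, 3)
  bit 1 = 0: acc unchanged = (4, 3)
  bit 2 = 1: acc = (4, 3) + (2, 0) = (0, 3)

5P = (0, 3)


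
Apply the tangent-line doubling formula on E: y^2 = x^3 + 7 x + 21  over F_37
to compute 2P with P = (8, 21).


Doubling: s = (3 x1^2 + a) / (2 y1)
s = (3*8^2 + 7) / (2*21) mod 37 = 25
x3 = s^2 - 2 x1 mod 37 = 25^2 - 2*8 = 17
y3 = s (x1 - x3) - y1 mod 37 = 25 * (8 - 17) - 21 = 13

2P = (17, 13)


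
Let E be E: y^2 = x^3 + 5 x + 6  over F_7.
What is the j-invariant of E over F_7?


Delta = -16(4 a^3 + 27 b^2) mod 7 = 3
-1728 * (4 a)^3 = -1728 * (4*5)^3 mod 7 = 6
j = 6 * 3^(-1) mod 7 = 2

j = 2 (mod 7)


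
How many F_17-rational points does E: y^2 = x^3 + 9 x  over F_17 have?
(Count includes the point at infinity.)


For each x in F_17, count y with y^2 = x^3 + 9 x + 0 mod 17:
  x = 0: RHS = 0, y in [0]  -> 1 point(s)
  x = 2: RHS = 9, y in [3, 14]  -> 2 point(s)
  x = 4: RHS = 15, y in [7, 10]  -> 2 point(s)
  x = 5: RHS = 0, y in [0]  -> 1 point(s)
  x = 6: RHS = 15, y in [7, 10]  -> 2 point(s)
  x = 7: RHS = 15, y in [7, 10]  -> 2 point(s)
  x = 10: RHS = 2, y in [6, 11]  -> 2 point(s)
  x = 11: RHS = 2, y in [6, 11]  -> 2 point(s)
  x = 12: RHS = 0, y in [0]  -> 1 point(s)
  x = 13: RHS = 2, y in [6, 11]  -> 2 point(s)
  x = 15: RHS = 8, y in [5, 12]  -> 2 point(s)
Affine points: 19. Add the point at infinity: total = 20.

#E(F_17) = 20


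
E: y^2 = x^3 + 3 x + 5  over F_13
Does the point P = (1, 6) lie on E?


Check whether y^2 = x^3 + 3 x + 5 (mod 13) for (x, y) = (1, 6).
LHS: y^2 = 6^2 mod 13 = 10
RHS: x^3 + 3 x + 5 = 1^3 + 3*1 + 5 mod 13 = 9
LHS != RHS

No, not on the curve


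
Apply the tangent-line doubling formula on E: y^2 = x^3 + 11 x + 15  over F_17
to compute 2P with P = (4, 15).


Doubling: s = (3 x1^2 + a) / (2 y1)
s = (3*4^2 + 11) / (2*15) mod 17 = 15
x3 = s^2 - 2 x1 mod 17 = 15^2 - 2*4 = 13
y3 = s (x1 - x3) - y1 mod 17 = 15 * (4 - 13) - 15 = 3

2P = (13, 3)


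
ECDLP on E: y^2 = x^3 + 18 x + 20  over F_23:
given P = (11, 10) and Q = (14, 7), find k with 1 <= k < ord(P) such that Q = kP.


Enumerate multiples of P until we hit Q = (14, 7):
  1P = (11, 10)
  2P = (7, 11)
  3P = (18, 9)
  4P = (2, 15)
  5P = (14, 7)
Match found at i = 5.

k = 5


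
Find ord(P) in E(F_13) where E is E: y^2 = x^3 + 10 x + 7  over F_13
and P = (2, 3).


Compute successive multiples of P until we hit O:
  1P = (2, 3)
  2P = (8, 1)
  3P = (6, 7)
  4P = (6, 6)
  5P = (8, 12)
  6P = (2, 10)
  7P = O

ord(P) = 7


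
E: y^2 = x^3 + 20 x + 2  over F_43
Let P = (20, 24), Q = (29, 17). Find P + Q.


P != Q, so use the chord formula.
s = (y2 - y1) / (x2 - x1) = (36) / (9) mod 43 = 4
x3 = s^2 - x1 - x2 mod 43 = 4^2 - 20 - 29 = 10
y3 = s (x1 - x3) - y1 mod 43 = 4 * (20 - 10) - 24 = 16

P + Q = (10, 16)


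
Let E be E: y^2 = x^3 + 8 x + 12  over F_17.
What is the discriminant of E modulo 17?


4 a^3 + 27 b^2 = 4*8^3 + 27*12^2 = 2048 + 3888 = 5936
Delta = -16 * (5936) = -94976
Delta mod 17 = 3

Delta = 3 (mod 17)


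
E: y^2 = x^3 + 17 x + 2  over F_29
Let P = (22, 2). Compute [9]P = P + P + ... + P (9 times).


k = 9 = 1001_2 (binary, LSB first: 1001)
Double-and-add from P = (22, 2):
  bit 0 = 1: acc = O + (22, 2) = (22, 2)
  bit 1 = 0: acc unchanged = (22, 2)
  bit 2 = 0: acc unchanged = (22, 2)
  bit 3 = 1: acc = (22, 2) + (6, 28) = (5, 3)

9P = (5, 3)


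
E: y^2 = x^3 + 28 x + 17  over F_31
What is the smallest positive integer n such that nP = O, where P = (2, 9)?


Compute successive multiples of P until we hit O:
  1P = (2, 9)
  2P = (4, 21)
  3P = (30, 9)
  4P = (30, 22)
  5P = (4, 10)
  6P = (2, 22)
  7P = O

ord(P) = 7


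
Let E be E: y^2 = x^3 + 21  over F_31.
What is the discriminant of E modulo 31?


4 a^3 + 27 b^2 = 4*0^3 + 27*21^2 = 0 + 11907 = 11907
Delta = -16 * (11907) = -190512
Delta mod 31 = 14

Delta = 14 (mod 31)


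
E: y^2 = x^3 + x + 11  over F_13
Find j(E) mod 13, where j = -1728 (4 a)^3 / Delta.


Delta = -16(4 a^3 + 27 b^2) mod 13 = 2
-1728 * (4 a)^3 = -1728 * (4*1)^3 mod 13 = 12
j = 12 * 2^(-1) mod 13 = 6

j = 6 (mod 13)


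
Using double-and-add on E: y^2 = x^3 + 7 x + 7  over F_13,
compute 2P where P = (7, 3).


k = 2 = 10_2 (binary, LSB first: 01)
Double-and-add from P = (7, 3):
  bit 0 = 0: acc unchanged = O
  bit 1 = 1: acc = O + (2, 4) = (2, 4)

2P = (2, 4)


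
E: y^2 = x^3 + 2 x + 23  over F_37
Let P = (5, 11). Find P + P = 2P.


Doubling: s = (3 x1^2 + a) / (2 y1)
s = (3*5^2 + 2) / (2*11) mod 37 = 22
x3 = s^2 - 2 x1 mod 37 = 22^2 - 2*5 = 30
y3 = s (x1 - x3) - y1 mod 37 = 22 * (5 - 30) - 11 = 31

2P = (30, 31)


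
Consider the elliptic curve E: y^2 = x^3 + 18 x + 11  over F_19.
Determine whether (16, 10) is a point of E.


Check whether y^2 = x^3 + 18 x + 11 (mod 19) for (x, y) = (16, 10).
LHS: y^2 = 10^2 mod 19 = 5
RHS: x^3 + 18 x + 11 = 16^3 + 18*16 + 11 mod 19 = 6
LHS != RHS

No, not on the curve


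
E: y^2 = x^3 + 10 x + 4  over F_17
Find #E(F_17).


For each x in F_17, count y with y^2 = x^3 + 10 x + 4 mod 17:
  x = 0: RHS = 4, y in [2, 15]  -> 2 point(s)
  x = 1: RHS = 15, y in [7, 10]  -> 2 point(s)
  x = 2: RHS = 15, y in [7, 10]  -> 2 point(s)
  x = 5: RHS = 9, y in [3, 14]  -> 2 point(s)
  x = 6: RHS = 8, y in [5, 12]  -> 2 point(s)
  x = 7: RHS = 9, y in [3, 14]  -> 2 point(s)
  x = 8: RHS = 1, y in [1, 16]  -> 2 point(s)
  x = 10: RHS = 16, y in [4, 13]  -> 2 point(s)
  x = 11: RHS = 0, y in [0]  -> 1 point(s)
  x = 12: RHS = 16, y in [4, 13]  -> 2 point(s)
  x = 13: RHS = 2, y in [6, 11]  -> 2 point(s)
  x = 14: RHS = 15, y in [7, 10]  -> 2 point(s)
Affine points: 23. Add the point at infinity: total = 24.

#E(F_17) = 24


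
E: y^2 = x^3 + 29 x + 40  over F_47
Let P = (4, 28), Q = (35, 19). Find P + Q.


P != Q, so use the chord formula.
s = (y2 - y1) / (x2 - x1) = (38) / (31) mod 47 = 27
x3 = s^2 - x1 - x2 mod 47 = 27^2 - 4 - 35 = 32
y3 = s (x1 - x3) - y1 mod 47 = 27 * (4 - 32) - 28 = 15

P + Q = (32, 15)


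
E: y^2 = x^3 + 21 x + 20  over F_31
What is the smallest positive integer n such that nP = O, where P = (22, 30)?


Compute successive multiples of P until we hit O:
  1P = (22, 30)
  2P = (20, 16)
  3P = (7, 13)
  4P = (11, 30)
  5P = (29, 1)
  6P = (25, 9)
  7P = (2, 16)
  8P = (14, 19)
  ... (continuing to 37P)
  37P = O

ord(P) = 37


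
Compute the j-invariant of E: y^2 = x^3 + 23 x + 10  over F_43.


Delta = -16(4 a^3 + 27 b^2) mod 43 = 14
-1728 * (4 a)^3 = -1728 * (4*23)^3 mod 43 = 35
j = 35 * 14^(-1) mod 43 = 24

j = 24 (mod 43)


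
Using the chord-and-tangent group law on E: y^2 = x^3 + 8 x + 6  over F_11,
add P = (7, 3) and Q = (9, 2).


P != Q, so use the chord formula.
s = (y2 - y1) / (x2 - x1) = (10) / (2) mod 11 = 5
x3 = s^2 - x1 - x2 mod 11 = 5^2 - 7 - 9 = 9
y3 = s (x1 - x3) - y1 mod 11 = 5 * (7 - 9) - 3 = 9

P + Q = (9, 9)


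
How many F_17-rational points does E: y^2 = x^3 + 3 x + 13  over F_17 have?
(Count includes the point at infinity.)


For each x in F_17, count y with y^2 = x^3 + 3 x + 13 mod 17:
  x = 0: RHS = 13, y in [8, 9]  -> 2 point(s)
  x = 1: RHS = 0, y in [0]  -> 1 point(s)
  x = 3: RHS = 15, y in [7, 10]  -> 2 point(s)
  x = 4: RHS = 4, y in [2, 15]  -> 2 point(s)
  x = 5: RHS = 0, y in [0]  -> 1 point(s)
  x = 6: RHS = 9, y in [3, 14]  -> 2 point(s)
  x = 9: RHS = 4, y in [2, 15]  -> 2 point(s)
  x = 11: RHS = 0, y in [0]  -> 1 point(s)
  x = 12: RHS = 9, y in [3, 14]  -> 2 point(s)
  x = 15: RHS = 16, y in [4, 13]  -> 2 point(s)
  x = 16: RHS = 9, y in [3, 14]  -> 2 point(s)
Affine points: 19. Add the point at infinity: total = 20.

#E(F_17) = 20


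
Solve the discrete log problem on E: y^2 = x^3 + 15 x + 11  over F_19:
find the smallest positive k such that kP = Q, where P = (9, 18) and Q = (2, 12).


Enumerate multiples of P until we hit Q = (2, 12):
  1P = (9, 18)
  2P = (17, 7)
  3P = (13, 16)
  4P = (2, 7)
  5P = (0, 7)
  6P = (0, 12)
  7P = (2, 12)
Match found at i = 7.

k = 7


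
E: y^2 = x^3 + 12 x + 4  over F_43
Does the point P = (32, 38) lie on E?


Check whether y^2 = x^3 + 12 x + 4 (mod 43) for (x, y) = (32, 38).
LHS: y^2 = 38^2 mod 43 = 25
RHS: x^3 + 12 x + 4 = 32^3 + 12*32 + 4 mod 43 = 3
LHS != RHS

No, not on the curve


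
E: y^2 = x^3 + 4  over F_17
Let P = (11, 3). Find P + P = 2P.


Doubling: s = (3 x1^2 + a) / (2 y1)
s = (3*11^2 + 0) / (2*3) mod 17 = 1
x3 = s^2 - 2 x1 mod 17 = 1^2 - 2*11 = 13
y3 = s (x1 - x3) - y1 mod 17 = 1 * (11 - 13) - 3 = 12

2P = (13, 12)


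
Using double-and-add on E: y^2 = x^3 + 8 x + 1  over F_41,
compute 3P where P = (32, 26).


k = 3 = 11_2 (binary, LSB first: 11)
Double-and-add from P = (32, 26):
  bit 0 = 1: acc = O + (32, 26) = (32, 26)
  bit 1 = 1: acc = (32, 26) + (26, 14) = (28, 23)

3P = (28, 23)


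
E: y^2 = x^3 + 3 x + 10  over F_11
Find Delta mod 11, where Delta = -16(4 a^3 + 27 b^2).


4 a^3 + 27 b^2 = 4*3^3 + 27*10^2 = 108 + 2700 = 2808
Delta = -16 * (2808) = -44928
Delta mod 11 = 7

Delta = 7 (mod 11)


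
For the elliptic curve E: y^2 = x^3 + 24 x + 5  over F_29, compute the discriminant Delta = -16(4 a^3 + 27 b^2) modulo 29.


4 a^3 + 27 b^2 = 4*24^3 + 27*5^2 = 55296 + 675 = 55971
Delta = -16 * (55971) = -895536
Delta mod 29 = 13

Delta = 13 (mod 29)


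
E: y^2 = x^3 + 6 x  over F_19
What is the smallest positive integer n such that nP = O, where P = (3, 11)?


Compute successive multiples of P until we hit O:
  1P = (3, 11)
  2P = (1, 11)
  3P = (15, 8)
  4P = (7, 9)
  5P = (14, 4)
  6P = (9, 17)
  7P = (8, 3)
  8P = (6, 9)
  ... (continuing to 20P)
  20P = O

ord(P) = 20


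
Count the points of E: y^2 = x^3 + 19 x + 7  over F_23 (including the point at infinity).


For each x in F_23, count y with y^2 = x^3 + 19 x + 7 mod 23:
  x = 1: RHS = 4, y in [2, 21]  -> 2 point(s)
  x = 4: RHS = 9, y in [3, 20]  -> 2 point(s)
  x = 7: RHS = 0, y in [0]  -> 1 point(s)
  x = 8: RHS = 4, y in [2, 21]  -> 2 point(s)
  x = 10: RHS = 1, y in [1, 22]  -> 2 point(s)
  x = 11: RHS = 6, y in [11, 12]  -> 2 point(s)
  x = 12: RHS = 8, y in [10, 13]  -> 2 point(s)
  x = 13: RHS = 13, y in [6, 17]  -> 2 point(s)
  x = 14: RHS = 4, y in [2, 21]  -> 2 point(s)
Affine points: 17. Add the point at infinity: total = 18.

#E(F_23) = 18


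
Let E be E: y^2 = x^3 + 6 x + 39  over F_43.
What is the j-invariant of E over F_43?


Delta = -16(4 a^3 + 27 b^2) mod 43 = 33
-1728 * (4 a)^3 = -1728 * (4*6)^3 mod 43 = 4
j = 4 * 33^(-1) mod 43 = 34

j = 34 (mod 43)


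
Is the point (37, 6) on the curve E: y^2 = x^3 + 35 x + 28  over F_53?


Check whether y^2 = x^3 + 35 x + 28 (mod 53) for (x, y) = (37, 6).
LHS: y^2 = 6^2 mod 53 = 36
RHS: x^3 + 35 x + 28 = 37^3 + 35*37 + 28 mod 53 = 36
LHS = RHS

Yes, on the curve


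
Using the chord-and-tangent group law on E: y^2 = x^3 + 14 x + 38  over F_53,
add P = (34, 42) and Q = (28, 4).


P != Q, so use the chord formula.
s = (y2 - y1) / (x2 - x1) = (15) / (47) mod 53 = 24
x3 = s^2 - x1 - x2 mod 53 = 24^2 - 34 - 28 = 37
y3 = s (x1 - x3) - y1 mod 53 = 24 * (34 - 37) - 42 = 45

P + Q = (37, 45)


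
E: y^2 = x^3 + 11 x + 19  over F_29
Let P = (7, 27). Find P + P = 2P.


Doubling: s = (3 x1^2 + a) / (2 y1)
s = (3*7^2 + 11) / (2*27) mod 29 = 4
x3 = s^2 - 2 x1 mod 29 = 4^2 - 2*7 = 2
y3 = s (x1 - x3) - y1 mod 29 = 4 * (7 - 2) - 27 = 22

2P = (2, 22)


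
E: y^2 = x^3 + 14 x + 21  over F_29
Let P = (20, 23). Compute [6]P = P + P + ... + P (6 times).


k = 6 = 110_2 (binary, LSB first: 011)
Double-and-add from P = (20, 23):
  bit 0 = 0: acc unchanged = O
  bit 1 = 1: acc = O + (2, 12) = (2, 12)
  bit 2 = 1: acc = (2, 12) + (1, 6) = (4, 5)

6P = (4, 5)


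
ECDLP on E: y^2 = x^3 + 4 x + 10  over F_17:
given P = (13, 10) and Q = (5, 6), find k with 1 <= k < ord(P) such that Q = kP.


Enumerate multiples of P until we hit Q = (5, 6):
  1P = (13, 10)
  2P = (10, 8)
  3P = (2, 3)
  4P = (1, 10)
  5P = (3, 7)
  6P = (5, 6)
Match found at i = 6.

k = 6


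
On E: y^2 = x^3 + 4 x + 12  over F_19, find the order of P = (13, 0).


Compute successive multiples of P until we hit O:
  1P = (13, 0)
  2P = O

ord(P) = 2


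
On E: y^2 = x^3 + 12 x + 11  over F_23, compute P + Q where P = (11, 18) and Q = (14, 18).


P != Q, so use the chord formula.
s = (y2 - y1) / (x2 - x1) = (0) / (3) mod 23 = 0
x3 = s^2 - x1 - x2 mod 23 = 0^2 - 11 - 14 = 21
y3 = s (x1 - x3) - y1 mod 23 = 0 * (11 - 21) - 18 = 5

P + Q = (21, 5)


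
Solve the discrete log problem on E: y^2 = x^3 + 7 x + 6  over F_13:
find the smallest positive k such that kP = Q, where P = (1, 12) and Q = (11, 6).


Enumerate multiples of P until we hit Q = (11, 6):
  1P = (1, 12)
  2P = (10, 7)
  3P = (6, 11)
  4P = (5, 7)
  5P = (11, 7)
  6P = (11, 6)
Match found at i = 6.

k = 6
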